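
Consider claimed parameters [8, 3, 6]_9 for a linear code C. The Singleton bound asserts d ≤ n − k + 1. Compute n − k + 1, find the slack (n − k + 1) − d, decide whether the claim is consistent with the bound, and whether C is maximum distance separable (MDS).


Singleton RHS = n − k + 1 = 6, slack = 0, bound satisfied, MDS.

Singleton bound: d ≤ n − k + 1.
Here n = 8, k = 3, so n − k + 1 = 6.
Given d = 6, check d ≤ 6: YES.
Slack = (n − k + 1) − d = 0.
The code is MDS (slack = 0).
Description: the claimed parameters are [8, 3, 6]_9; such a code would be MDS (meets Singleton bound).


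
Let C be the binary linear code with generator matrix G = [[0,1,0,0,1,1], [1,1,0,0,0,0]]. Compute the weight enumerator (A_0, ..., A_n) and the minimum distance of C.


Weight distribution: A_0 = 1, A_2 = 1, A_3 = 2. Minimum distance d = 2.

Enumerate all 2^2 = 4 messages m ∈ F_2^2.
For each, compute codeword c = mG in F_2^6, then tally its weight.
  m = 00 → c = 000000, weight = 0.
  m = 10 → c = 010011, weight = 3.
  m = 01 → c = 110000, weight = 2.
  m = 11 → c = 100011, weight = 3.
Tally weights:
  weight 0: 1 codewords.
  weight 2: 1 codewords.
  weight 3: 2 codewords.
Minimum distance d = smallest w > 0 with A_w > 0 = 2.
Sanity: Σ A_w = 4 = 2^2 = 4 ✓.


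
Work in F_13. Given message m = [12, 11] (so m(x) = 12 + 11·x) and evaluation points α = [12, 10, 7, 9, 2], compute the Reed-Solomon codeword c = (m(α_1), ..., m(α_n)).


c = [1, 5, 11, 7, 8]

Message polynomial: m(x) = 12 + 11·x (mod 13).
For each evaluation point α_i, compute m(α_i) mod 13:
  α_1 = 12: Horner steps 11 → 1, so m(12) = 1.
  α_2 = 10: Horner steps 11 → 5, so m(10) = 5.
  α_3 = 7: Horner steps 11 → 11, so m(7) = 11.
  α_4 = 9: Horner steps 11 → 7, so m(9) = 7.
  α_5 = 2: Horner steps 11 → 8, so m(2) = 8.
Codeword c = [1, 5, 11, 7, 8] ∈ F_13^5.


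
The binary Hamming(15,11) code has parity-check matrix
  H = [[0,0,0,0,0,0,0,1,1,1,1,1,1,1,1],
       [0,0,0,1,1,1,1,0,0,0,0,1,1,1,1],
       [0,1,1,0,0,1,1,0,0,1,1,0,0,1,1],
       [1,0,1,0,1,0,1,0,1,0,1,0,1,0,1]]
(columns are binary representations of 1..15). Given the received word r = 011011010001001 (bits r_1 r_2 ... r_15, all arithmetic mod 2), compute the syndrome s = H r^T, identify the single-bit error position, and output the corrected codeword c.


s = (1, 0, 0, 1)^T, error position = 9, corrected codeword c = 011011011001001

Compute s = H r^T mod 2 one row at a time:
  s_1 = 1 + 0 + 0 + 0 + 1 + 0 + 0 + 1 = 3 ≡ 1 (mod 2).
  s_2 = 0 + 1 + 1 + 0 + 1 + 0 + 0 + 1 = 4 ≡ 0 (mod 2).
  s_3 = 1 + 1 + 1 + 0 + 0 + 0 + 0 + 1 = 4 ≡ 0 (mod 2).
  s_4 = 0 + 1 + 1 + 0 + 0 + 0 + 0 + 1 = 3 ≡ 1 (mod 2).
s = (1, 0, 0, 1)^T — this equals column 9 of H (binary 1001), so error is at position 9.
Correct: flip bit 9 of r = 011011010001001 to get c = 011011011001001.


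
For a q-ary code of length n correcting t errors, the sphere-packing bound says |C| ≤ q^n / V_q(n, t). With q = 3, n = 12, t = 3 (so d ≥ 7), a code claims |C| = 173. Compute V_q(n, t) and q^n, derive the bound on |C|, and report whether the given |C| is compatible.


V_q(n, t) = 2049, q^n = 531441, Hamming bound = 259, |C| = 173 ≤ bound (satisfied).

Step 1: Compute V_q(n, t) = Σ_{j=0}^3 C(n, j) (q−1)^j.
  j = 0: C(12,0)·(2)^0 = 1·1 = 1.
  j = 1: C(12,1)·(2)^1 = 12·2 = 24.
  j = 2: C(12,2)·(2)^2 = 66·4 = 264.
  j = 3: C(12,3)·(2)^3 = 220·8 = 1760.
  V_q(n, t) = 1 + 24 + 264 + 1760 = 2049.
Step 2: q^n = 3^12 = 531441.
Step 3: Hamming bound ⌊q^n / V_q(n,t)⌋ = ⌊531441/2049⌋ = 259.
Step 4: Compare |C| = 173 to 259: satisfied.
The claimed |C| lies below the Hamming bound.


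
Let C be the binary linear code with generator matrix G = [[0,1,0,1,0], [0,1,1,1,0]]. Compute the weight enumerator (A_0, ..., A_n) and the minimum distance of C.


Weight distribution: A_0 = 1, A_1 = 1, A_2 = 1, A_3 = 1. Minimum distance d = 1.

Enumerate all 2^2 = 4 messages m ∈ F_2^2.
For each, compute codeword c = mG in F_2^5, then tally its weight.
  m = 00 → c = 00000, weight = 0.
  m = 10 → c = 01010, weight = 2.
  m = 01 → c = 01110, weight = 3.
  m = 11 → c = 00100, weight = 1.
Tally weights:
  weight 0: 1 codewords.
  weight 1: 1 codewords.
  weight 2: 1 codewords.
  weight 3: 1 codewords.
Minimum distance d = smallest w > 0 with A_w > 0 = 1.
Sanity: Σ A_w = 4 = 2^2 = 4 ✓.


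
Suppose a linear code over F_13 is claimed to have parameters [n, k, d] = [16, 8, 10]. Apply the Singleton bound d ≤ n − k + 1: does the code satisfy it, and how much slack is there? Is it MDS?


Singleton RHS = n − k + 1 = 9, slack = -1, bound violated (no such code; not MDS).

Singleton bound: d ≤ n − k + 1.
Here n = 16, k = 8, so n − k + 1 = 9.
Given d = 10, check d ≤ 9: NO.
Slack = (n − k + 1) − d = -1.
The slack is negative: d = 10 exceeds n − k + 1 = 9 by 1, so the Singleton bound is violated and no linear [16, 8, 10]_13 code can exist. In particular it is not MDS (MDS requires d = n − k + 1 exactly).
Description: the claimed parameters are [16, 8, 10]_13; such a code would be impossible (violates the Singleton bound).


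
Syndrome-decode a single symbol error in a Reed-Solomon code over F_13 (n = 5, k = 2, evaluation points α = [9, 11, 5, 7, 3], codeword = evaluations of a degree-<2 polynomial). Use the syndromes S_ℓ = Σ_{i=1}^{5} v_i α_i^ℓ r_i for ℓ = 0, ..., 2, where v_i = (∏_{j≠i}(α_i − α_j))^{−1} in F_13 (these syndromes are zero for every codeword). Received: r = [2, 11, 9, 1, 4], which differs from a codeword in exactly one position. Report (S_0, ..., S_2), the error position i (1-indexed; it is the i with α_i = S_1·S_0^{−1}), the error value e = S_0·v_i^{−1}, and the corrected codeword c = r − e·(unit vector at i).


S = (6, 2, 5), error at position 1, error magnitude e = 9, c = [6, 11, 9, 1, 4].

Step 1: column multipliers v_i = (∏_{j≠i}(α_i − α_j))^{−1} mod 13.
  i = 1 (α = 9): (9−11)(9−5)(9−7)(9−3) = (−2)·4·2·6 = −96 ≡ 8, so v_1 = 8^{−1} = 5 (mod 13).
  i = 2 (α = 11): (11−9)(11−5)(11−7)(11−3) = 2·6·4·8 = 384 ≡ 7, so v_2 = 7^{−1} = 2 (mod 13).
  i = 3 (α = 5): (5−9)(5−11)(5−7)(5−3) = (−4)·(−6)·(−2)·2 = −96 ≡ 8, so v_3 = 8^{−1} = 5 (mod 13).
  i = 4 (α = 7): (7−9)(7−11)(7−5)(7−3) = (−2)·(−4)·2·4 = 64 ≡ 12, so v_4 = 12^{−1} = 12 (mod 13).
  i = 5 (α = 3): (3−9)(3−11)(3−5)(3−7) = (−6)·(−8)·(−2)·(−4) = 384 ≡ 7, so v_5 = 7^{−1} = 2 (mod 13).
  v = [5, 2, 5, 12, 2].
Step 2: syndromes of r = [2, 11, 9, 1, 4] (all sums mod 13).
  S_0 = Σ v_i r_i = 5·2 + 2·11 + 5·9 + 12·1 + 2·4 = 97 ≡ 6.
  S_1 = Σ v_i α_i r_i = 5·9·2 + 2·11·11 + 5·5·9 + 12·7·1 + 2·3·4 = 665 ≡ 2.
  α_i^2 mod 13 = [3, 4, 12, 10, 9].
  S_2 = Σ v_i α_i^2 r_i = 5·3·2 + 2·4·11 + 5·12·9 + 12·10·1 + 2·9·4 = 850 ≡ 5.
  S = (6, 2, 5) ≠ 0, so r is not a codeword (an error is present).
Step 3: locate the error. For a single error e at position i, S_ℓ = v_i·e·α_i^ℓ, so α_err = S_1/S_0.
  S_0^{−1} = 6^{−1} = 11 (mod 13), so α_err = 2·11 = 22 ≡ 9 = α_1. Error position i = 1.
  Consistency check: S_2/S_1 = 5·7 = 35 ≡ 9 = α_err ✓ (single-error assumption holds).
Step 4: error magnitude e = S_0/v_1 = S_0·∏_{j≠1}(α_1 − α_j) = 6·8 = 48 ≡ 9 (mod 13).
Step 5: correct position 1: c_1 = r_1 − e = 2 − 9 ≡ 6 (mod 13). Hence c = [6, 11, 9, 1, 4].
  Check: interpolating c through the α_i gives m(x) = 3 + 9·x (degree < 2) with m(α_i) = c_i for every i, so c is indeed a codeword.


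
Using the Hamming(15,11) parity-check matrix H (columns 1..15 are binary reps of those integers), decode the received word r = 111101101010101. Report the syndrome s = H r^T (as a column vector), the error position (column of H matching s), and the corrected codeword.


s = (0, 1, 0, 1)^T, error position = 5, corrected codeword c = 111111101010101

Compute s = H r^T mod 2 one row at a time:
  s_1 = 0 + 1 + 0 + 1 + 0 + 1 + 0 + 1 = 4 ≡ 0 (mod 2).
  s_2 = 1 + 0 + 1 + 1 + 0 + 1 + 0 + 1 = 5 ≡ 1 (mod 2).
  s_3 = 1 + 1 + 1 + 1 + 0 + 1 + 0 + 1 = 6 ≡ 0 (mod 2).
  s_4 = 1 + 1 + 0 + 1 + 1 + 1 + 1 + 1 = 7 ≡ 1 (mod 2).
s = (0, 1, 0, 1)^T — this equals column 5 of H (binary 0101), so error is at position 5.
Correct: flip bit 5 of r = 111101101010101 to get c = 111111101010101.


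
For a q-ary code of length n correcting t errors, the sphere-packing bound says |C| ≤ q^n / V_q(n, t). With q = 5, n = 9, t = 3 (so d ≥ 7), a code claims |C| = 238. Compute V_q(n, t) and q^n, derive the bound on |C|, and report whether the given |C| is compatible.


V_q(n, t) = 5989, q^n = 1953125, Hamming bound = 326, |C| = 238 ≤ bound (satisfied).

Step 1: Compute V_q(n, t) = Σ_{j=0}^3 C(n, j) (q−1)^j.
  j = 0: C(9,0)·(4)^0 = 1·1 = 1.
  j = 1: C(9,1)·(4)^1 = 9·4 = 36.
  j = 2: C(9,2)·(4)^2 = 36·16 = 576.
  j = 3: C(9,3)·(4)^3 = 84·64 = 5376.
  V_q(n, t) = 1 + 36 + 576 + 5376 = 5989.
Step 2: q^n = 5^9 = 1953125.
Step 3: Hamming bound ⌊q^n / V_q(n,t)⌋ = ⌊1953125/5989⌋ = 326.
Step 4: Compare |C| = 238 to 326: satisfied.
The claimed |C| lies below the Hamming bound.


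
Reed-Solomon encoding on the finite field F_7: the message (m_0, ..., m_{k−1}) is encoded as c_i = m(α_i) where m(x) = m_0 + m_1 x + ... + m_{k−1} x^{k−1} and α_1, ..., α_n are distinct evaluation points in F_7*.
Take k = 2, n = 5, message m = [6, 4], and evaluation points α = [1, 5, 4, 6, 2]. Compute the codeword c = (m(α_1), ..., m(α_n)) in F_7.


c = [3, 5, 1, 2, 0]

Message polynomial: m(x) = 6 + 4·x (mod 7).
For each evaluation point α_i, compute m(α_i) mod 7:
  α_1 = 1: Horner steps 4 → 3, so m(1) = 3.
  α_2 = 5: Horner steps 4 → 5, so m(5) = 5.
  α_3 = 4: Horner steps 4 → 1, so m(4) = 1.
  α_4 = 6: Horner steps 4 → 2, so m(6) = 2.
  α_5 = 2: Horner steps 4 → 0, so m(2) = 0.
Codeword c = [3, 5, 1, 2, 0] ∈ F_7^5.


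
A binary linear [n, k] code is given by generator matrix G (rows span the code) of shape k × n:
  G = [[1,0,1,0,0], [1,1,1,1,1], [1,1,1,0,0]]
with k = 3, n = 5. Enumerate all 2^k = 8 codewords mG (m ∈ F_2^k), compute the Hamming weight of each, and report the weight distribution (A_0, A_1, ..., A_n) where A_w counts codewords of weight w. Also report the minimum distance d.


Weight distribution: A_0 = 1, A_1 = 1, A_2 = 2, A_3 = 2, A_4 = 1, A_5 = 1. Minimum distance d = 1.

Enumerate all 2^3 = 8 messages m ∈ F_2^3.
For each, compute codeword c = mG in F_2^5, then tally its weight.
  m = 000 → c = 00000, weight = 0.
  m = 100 → c = 10100, weight = 2.
  m = 010 → c = 11111, weight = 5.
  m = 110 → c = 01011, weight = 3.
  m = 001 → c = 11100, weight = 3.
  m = 101 → c = 01000, weight = 1.
  m = 011 → c = 00011, weight = 2.
  m = 111 → c = 10111, weight = 4.
Tally weights:
  weight 0: 1 codewords.
  weight 1: 1 codewords.
  weight 2: 2 codewords.
  weight 3: 2 codewords.
  weight 4: 1 codewords.
  weight 5: 1 codewords.
Minimum distance d = smallest w > 0 with A_w > 0 = 1.
Sanity: Σ A_w = 8 = 2^3 = 8 ✓.


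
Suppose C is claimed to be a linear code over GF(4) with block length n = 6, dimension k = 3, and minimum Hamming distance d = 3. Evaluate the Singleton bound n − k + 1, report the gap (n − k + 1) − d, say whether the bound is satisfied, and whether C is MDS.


Singleton RHS = n − k + 1 = 4, slack = 1, bound satisfied, not MDS.

Singleton bound: d ≤ n − k + 1.
Here n = 6, k = 3, so n − k + 1 = 4.
Given d = 3, check d ≤ 4: YES.
Slack = (n − k + 1) − d = 1.
The code is NOT MDS (slack = 1 > 0).
Description: the claimed parameters are [6, 3, 3]_4; such a code would be non-MDS.


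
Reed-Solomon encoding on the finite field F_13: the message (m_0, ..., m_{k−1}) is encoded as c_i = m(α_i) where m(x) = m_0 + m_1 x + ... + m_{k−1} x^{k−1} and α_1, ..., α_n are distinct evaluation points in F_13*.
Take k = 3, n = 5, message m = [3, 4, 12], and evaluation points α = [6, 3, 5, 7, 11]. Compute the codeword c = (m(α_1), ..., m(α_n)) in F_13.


c = [4, 6, 11, 8, 4]

Message polynomial: m(x) = 3 + 4·x + 12·x^2 (mod 13).
For each evaluation point α_i, compute m(α_i) mod 13:
  α_1 = 6: Horner steps 12 → 11 → 4, so m(6) = 4.
  α_2 = 3: Horner steps 12 → 1 → 6, so m(3) = 6.
  α_3 = 5: Horner steps 12 → 12 → 11, so m(5) = 11.
  α_4 = 7: Horner steps 12 → 10 → 8, so m(7) = 8.
  α_5 = 11: Horner steps 12 → 6 → 4, so m(11) = 4.
Codeword c = [4, 6, 11, 8, 4] ∈ F_13^5.


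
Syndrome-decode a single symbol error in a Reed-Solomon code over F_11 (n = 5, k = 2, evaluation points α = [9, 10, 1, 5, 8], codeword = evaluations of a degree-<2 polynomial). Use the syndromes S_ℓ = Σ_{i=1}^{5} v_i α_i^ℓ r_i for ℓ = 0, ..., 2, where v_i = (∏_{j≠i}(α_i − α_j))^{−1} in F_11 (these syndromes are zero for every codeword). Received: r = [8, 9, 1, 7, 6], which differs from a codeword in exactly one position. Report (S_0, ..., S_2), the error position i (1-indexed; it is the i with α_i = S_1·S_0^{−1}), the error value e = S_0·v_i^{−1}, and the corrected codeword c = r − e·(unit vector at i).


S = (6, 10, 2), error at position 1, error magnitude e = 6, c = [2, 9, 1, 7, 6].

Step 1: column multipliers v_i = (∏_{j≠i}(α_i − α_j))^{−1} mod 11.
  i = 1 (α = 9): (9−10)(9−1)(9−5)(9−8) = (−1)·8·4·1 = −32 ≡ 1, so v_1 = 1^{−1} = 1 (mod 11).
  i = 2 (α = 10): (10−9)(10−1)(10−5)(10−8) = 1·9·5·2 = 90 ≡ 2, so v_2 = 2^{−1} = 6 (mod 11).
  i = 3 (α = 1): (1−9)(1−10)(1−5)(1−8) = (−8)·(−9)·(−4)·(−7) = 2016 ≡ 3, so v_3 = 3^{−1} = 4 (mod 11).
  i = 4 (α = 5): (5−9)(5−10)(5−1)(5−8) = (−4)·(−5)·4·(−3) = −240 ≡ 2, so v_4 = 2^{−1} = 6 (mod 11).
  i = 5 (α = 8): (8−9)(8−10)(8−1)(8−5) = (−1)·(−2)·7·3 = 42 ≡ 9, so v_5 = 9^{−1} = 5 (mod 11).
  v = [1, 6, 4, 6, 5].
Step 2: syndromes of r = [8, 9, 1, 7, 6] (all sums mod 11).
  S_0 = Σ v_i r_i = 1·8 + 6·9 + 4·1 + 6·7 + 5·6 = 138 ≡ 6.
  S_1 = Σ v_i α_i r_i = 1·9·8 + 6·10·9 + 4·1·1 + 6·5·7 + 5·8·6 = 1066 ≡ 10.
  α_i^2 mod 11 = [4, 1, 1, 3, 9].
  S_2 = Σ v_i α_i^2 r_i = 1·4·8 + 6·1·9 + 4·1·1 + 6·3·7 + 5·9·6 = 486 ≡ 2.
  S = (6, 10, 2) ≠ 0, so r is not a codeword (an error is present).
Step 3: locate the error. For a single error e at position i, S_ℓ = v_i·e·α_i^ℓ, so α_err = S_1/S_0.
  S_0^{−1} = 6^{−1} = 2 (mod 11), so α_err = 10·2 = 20 ≡ 9 = α_1. Error position i = 1.
  Consistency check: S_2/S_1 = 2·10 = 20 ≡ 9 = α_err ✓ (single-error assumption holds).
Step 4: error magnitude e = S_0/v_1 = S_0·∏_{j≠1}(α_1 − α_j) = 6·1 = 6 ≡ 6 (mod 11).
Step 5: correct position 1: c_1 = r_1 − e = 8 − 6 ≡ 2 (mod 11). Hence c = [2, 9, 1, 7, 6].
  Check: interpolating c through the α_i gives m(x) = 5 + 7·x (degree < 2) with m(α_i) = c_i for every i, so c is indeed a codeword.


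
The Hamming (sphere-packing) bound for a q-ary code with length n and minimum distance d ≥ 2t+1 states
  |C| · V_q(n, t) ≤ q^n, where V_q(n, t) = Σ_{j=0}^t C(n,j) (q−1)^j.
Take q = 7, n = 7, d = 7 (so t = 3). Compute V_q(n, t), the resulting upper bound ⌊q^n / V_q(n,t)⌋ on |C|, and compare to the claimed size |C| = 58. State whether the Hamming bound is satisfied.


V_q(n, t) = 8359, q^n = 823543, Hamming bound = 98, |C| = 58 ≤ bound (satisfied).

Step 1: Compute V_q(n, t) = Σ_{j=0}^3 C(n, j) (q−1)^j.
  j = 0: C(7,0)·(6)^0 = 1·1 = 1.
  j = 1: C(7,1)·(6)^1 = 7·6 = 42.
  j = 2: C(7,2)·(6)^2 = 21·36 = 756.
  j = 3: C(7,3)·(6)^3 = 35·216 = 7560.
  V_q(n, t) = 1 + 42 + 756 + 7560 = 8359.
Step 2: q^n = 7^7 = 823543.
Step 3: Hamming bound ⌊q^n / V_q(n,t)⌋ = ⌊823543/8359⌋ = 98.
Step 4: Compare |C| = 58 to 98: satisfied.
The claimed |C| lies below the Hamming bound.


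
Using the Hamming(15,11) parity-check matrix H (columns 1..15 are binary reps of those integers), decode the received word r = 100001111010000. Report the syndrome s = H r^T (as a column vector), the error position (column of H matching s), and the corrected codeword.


s = (1, 0, 1, 0)^T, error position = 10, corrected codeword c = 100001111110000

Compute s = H r^T mod 2 one row at a time:
  s_1 = 1 + 1 + 0 + 1 + 0 + 0 + 0 + 0 = 3 ≡ 1 (mod 2).
  s_2 = 0 + 0 + 1 + 1 + 0 + 0 + 0 + 0 = 2 ≡ 0 (mod 2).
  s_3 = 0 + 0 + 1 + 1 + 0 + 1 + 0 + 0 = 3 ≡ 1 (mod 2).
  s_4 = 1 + 0 + 0 + 1 + 1 + 1 + 0 + 0 = 4 ≡ 0 (mod 2).
s = (1, 0, 1, 0)^T — this equals column 10 of H (binary 1010), so error is at position 10.
Correct: flip bit 10 of r = 100001111010000 to get c = 100001111110000.


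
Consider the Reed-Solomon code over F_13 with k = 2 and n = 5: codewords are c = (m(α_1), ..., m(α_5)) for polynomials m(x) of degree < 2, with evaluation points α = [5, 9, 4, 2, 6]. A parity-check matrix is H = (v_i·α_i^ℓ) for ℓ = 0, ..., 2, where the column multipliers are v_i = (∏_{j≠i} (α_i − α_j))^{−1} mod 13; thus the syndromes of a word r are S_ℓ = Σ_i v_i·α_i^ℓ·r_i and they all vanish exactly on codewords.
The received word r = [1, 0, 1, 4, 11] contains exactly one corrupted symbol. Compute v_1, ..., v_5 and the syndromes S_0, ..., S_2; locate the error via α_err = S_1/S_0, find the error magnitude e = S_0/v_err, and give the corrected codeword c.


S = (5, 12, 8), error at position 1, error magnitude e = 8, c = [6, 0, 1, 4, 11].

Step 1: column multipliers v_i = (∏_{j≠i}(α_i − α_j))^{−1} mod 13.
  i = 1 (α = 5): (5−9)(5−4)(5−2)(5−6) = (−4)·1·3·(−1) = 12 ≡ 12, so v_1 = 12^{−1} = 12 (mod 13).
  i = 2 (α = 9): (9−5)(9−4)(9−2)(9−6) = 4·5·7·3 = 420 ≡ 4, so v_2 = 4^{−1} = 10 (mod 13).
  i = 3 (α = 4): (4−5)(4−9)(4−2)(4−6) = (−1)·(−5)·2·(−2) = −20 ≡ 6, so v_3 = 6^{−1} = 11 (mod 13).
  i = 4 (α = 2): (2−5)(2−9)(2−4)(2−6) = (−3)·(−7)·(−2)·(−4) = 168 ≡ 12, so v_4 = 12^{−1} = 12 (mod 13).
  i = 5 (α = 6): (6−5)(6−9)(6−4)(6−2) = 1·(−3)·2·4 = −24 ≡ 2, so v_5 = 2^{−1} = 7 (mod 13).
  v = [12, 10, 11, 12, 7].
Step 2: syndromes of r = [1, 0, 1, 4, 11] (all sums mod 13).
  S_0 = Σ v_i r_i = 12·1 + 10·0 + 11·1 + 12·4 + 7·11 = 148 ≡ 5.
  S_1 = Σ v_i α_i r_i = 12·5·1 + 10·9·0 + 11·4·1 + 12·2·4 + 7·6·11 = 662 ≡ 12.
  α_i^2 mod 13 = [12, 3, 3, 4, 10].
  S_2 = Σ v_i α_i^2 r_i = 12·12·1 + 10·3·0 + 11·3·1 + 12·4·4 + 7·10·11 = 1139 ≡ 8.
  S = (5, 12, 8) ≠ 0, so r is not a codeword (an error is present).
Step 3: locate the error. For a single error e at position i, S_ℓ = v_i·e·α_i^ℓ, so α_err = S_1/S_0.
  S_0^{−1} = 5^{−1} = 8 (mod 13), so α_err = 12·8 = 96 ≡ 5 = α_1. Error position i = 1.
  Consistency check: S_2/S_1 = 8·12 = 96 ≡ 5 = α_err ✓ (single-error assumption holds).
Step 4: error magnitude e = S_0/v_1 = S_0·∏_{j≠1}(α_1 − α_j) = 5·12 = 60 ≡ 8 (mod 13).
Step 5: correct position 1: c_1 = r_1 − e = 1 − 8 ≡ 6 (mod 13). Hence c = [6, 0, 1, 4, 11].
  Check: interpolating c through the α_i gives m(x) = 7 + 5·x (degree < 2) with m(α_i) = c_i for every i, so c is indeed a codeword.


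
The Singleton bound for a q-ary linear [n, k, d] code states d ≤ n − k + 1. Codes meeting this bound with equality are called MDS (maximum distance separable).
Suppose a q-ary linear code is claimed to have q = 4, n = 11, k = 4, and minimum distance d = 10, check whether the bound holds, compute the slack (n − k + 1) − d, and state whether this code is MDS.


Singleton RHS = n − k + 1 = 8, slack = -2, bound violated (no such code; not MDS).

Singleton bound: d ≤ n − k + 1.
Here n = 11, k = 4, so n − k + 1 = 8.
Given d = 10, check d ≤ 8: NO.
Slack = (n − k + 1) − d = -2.
The slack is negative: d = 10 exceeds n − k + 1 = 8 by 2, so the Singleton bound is violated and no linear [11, 4, 10]_4 code can exist. In particular it is not MDS (MDS requires d = n − k + 1 exactly).
Description: the claimed parameters are [11, 4, 10]_4; such a code would be impossible (violates the Singleton bound).


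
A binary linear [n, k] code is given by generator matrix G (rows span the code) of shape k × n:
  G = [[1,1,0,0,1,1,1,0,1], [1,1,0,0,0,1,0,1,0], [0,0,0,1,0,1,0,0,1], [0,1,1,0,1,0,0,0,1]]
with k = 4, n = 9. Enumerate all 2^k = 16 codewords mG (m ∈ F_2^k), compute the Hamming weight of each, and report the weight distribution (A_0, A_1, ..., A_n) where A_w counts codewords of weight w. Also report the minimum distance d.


Weight distribution: A_0 = 1, A_3 = 1, A_4 = 5, A_5 = 6, A_6 = 2, A_7 = 1. Minimum distance d = 3.

Enumerate all 2^4 = 16 messages m ∈ F_2^4.
For each, compute codeword c = mG in F_2^9, then tally its weight.
  m = 0000 → c = 000000000, weight = 0.
  m = 1000 → c = 110011101, weight = 6.
  m = 0100 → c = 110001010, weight = 4.
  m = 1100 → c = 000010111, weight = 4.
  m = 0010 → c = 000101001, weight = 3.
  m = 1010 → c = 110110100, weight = 5.
  m = 0110 → c = 110100011, weight = 5.
  m = 1110 → c = 000111110, weight = 5.
  m = 0001 → c = 011010001, weight = 4.
  m = 1001 → c = 101001100, weight = 4.
  m = 0101 → c = 101011011, weight = 6.
  m = 1101 → c = 011000110, weight = 4.
  m = 0011 → c = 011111000, weight = 5.
  m = 1011 → c = 101100101, weight = 5.
  m = 0111 → c = 101110010, weight = 5.
  m = 1111 → c = 011101111, weight = 7.
Tally weights:
  weight 0: 1 codewords.
  weight 3: 1 codewords.
  weight 4: 5 codewords.
  weight 5: 6 codewords.
  weight 6: 2 codewords.
  weight 7: 1 codewords.
Minimum distance d = smallest w > 0 with A_w > 0 = 3.
Sanity: Σ A_w = 16 = 2^4 = 16 ✓.


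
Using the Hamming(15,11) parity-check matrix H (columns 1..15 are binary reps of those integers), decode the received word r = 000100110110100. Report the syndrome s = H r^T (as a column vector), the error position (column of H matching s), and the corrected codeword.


s = (0, 1, 1, 1)^T, error position = 7, corrected codeword c = 000100010110100

Compute s = H r^T mod 2 one row at a time:
  s_1 = 1 + 0 + 1 + 1 + 0 + 1 + 0 + 0 = 4 ≡ 0 (mod 2).
  s_2 = 1 + 0 + 0 + 1 + 0 + 1 + 0 + 0 = 3 ≡ 1 (mod 2).
  s_3 = 0 + 0 + 0 + 1 + 1 + 1 + 0 + 0 = 3 ≡ 1 (mod 2).
  s_4 = 0 + 0 + 0 + 1 + 0 + 1 + 1 + 0 = 3 ≡ 1 (mod 2).
s = (0, 1, 1, 1)^T — this equals column 7 of H (binary 0111), so error is at position 7.
Correct: flip bit 7 of r = 000100110110100 to get c = 000100010110100.


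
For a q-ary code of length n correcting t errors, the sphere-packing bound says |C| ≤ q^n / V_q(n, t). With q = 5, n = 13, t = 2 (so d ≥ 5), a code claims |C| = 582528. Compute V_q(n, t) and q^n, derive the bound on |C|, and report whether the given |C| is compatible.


V_q(n, t) = 1301, q^n = 1220703125, Hamming bound = 938280, |C| = 582528 ≤ bound (satisfied).

Step 1: Compute V_q(n, t) = Σ_{j=0}^2 C(n, j) (q−1)^j.
  j = 0: C(13,0)·(4)^0 = 1·1 = 1.
  j = 1: C(13,1)·(4)^1 = 13·4 = 52.
  j = 2: C(13,2)·(4)^2 = 78·16 = 1248.
  V_q(n, t) = 1 + 52 + 1248 = 1301.
Step 2: q^n = 5^13 = 1220703125.
Step 3: Hamming bound ⌊q^n / V_q(n,t)⌋ = ⌊1220703125/1301⌋ = 938280.
Step 4: Compare |C| = 582528 to 938280: satisfied.
The claimed |C| lies below the Hamming bound.


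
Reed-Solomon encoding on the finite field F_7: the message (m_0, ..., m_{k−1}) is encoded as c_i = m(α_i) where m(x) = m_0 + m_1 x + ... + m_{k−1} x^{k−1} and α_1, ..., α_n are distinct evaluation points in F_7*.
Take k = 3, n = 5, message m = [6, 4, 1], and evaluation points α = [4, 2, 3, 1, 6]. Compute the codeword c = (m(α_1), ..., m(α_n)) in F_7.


c = [3, 4, 6, 4, 3]

Message polynomial: m(x) = 6 + 4·x + 1·x^2 (mod 7).
For each evaluation point α_i, compute m(α_i) mod 7:
  α_1 = 4: Horner steps 1 → 1 → 3, so m(4) = 3.
  α_2 = 2: Horner steps 1 → 6 → 4, so m(2) = 4.
  α_3 = 3: Horner steps 1 → 0 → 6, so m(3) = 6.
  α_4 = 1: Horner steps 1 → 5 → 4, so m(1) = 4.
  α_5 = 6: Horner steps 1 → 3 → 3, so m(6) = 3.
Codeword c = [3, 4, 6, 4, 3] ∈ F_7^5.


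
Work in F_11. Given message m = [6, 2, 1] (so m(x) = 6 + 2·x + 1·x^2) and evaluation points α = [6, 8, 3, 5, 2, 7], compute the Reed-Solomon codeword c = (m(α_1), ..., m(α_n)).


c = [10, 9, 10, 8, 3, 3]

Message polynomial: m(x) = 6 + 2·x + 1·x^2 (mod 11).
For each evaluation point α_i, compute m(α_i) mod 11:
  α_1 = 6: Horner steps 1 → 8 → 10, so m(6) = 10.
  α_2 = 8: Horner steps 1 → 10 → 9, so m(8) = 9.
  α_3 = 3: Horner steps 1 → 5 → 10, so m(3) = 10.
  α_4 = 5: Horner steps 1 → 7 → 8, so m(5) = 8.
  α_5 = 2: Horner steps 1 → 4 → 3, so m(2) = 3.
  α_6 = 7: Horner steps 1 → 9 → 3, so m(7) = 3.
Codeword c = [10, 9, 10, 8, 3, 3] ∈ F_11^6.


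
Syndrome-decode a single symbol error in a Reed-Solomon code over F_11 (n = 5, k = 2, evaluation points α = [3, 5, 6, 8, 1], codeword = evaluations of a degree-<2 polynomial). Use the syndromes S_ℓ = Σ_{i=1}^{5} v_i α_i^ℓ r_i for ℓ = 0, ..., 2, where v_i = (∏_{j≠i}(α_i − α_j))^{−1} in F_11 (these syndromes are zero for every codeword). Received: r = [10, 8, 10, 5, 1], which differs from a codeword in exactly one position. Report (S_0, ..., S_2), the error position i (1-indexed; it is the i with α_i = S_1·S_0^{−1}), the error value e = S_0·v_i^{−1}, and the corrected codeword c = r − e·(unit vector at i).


S = (1, 6, 3), error at position 3, error magnitude e = 3, c = [10, 8, 7, 5, 1].

Step 1: column multipliers v_i = (∏_{j≠i}(α_i − α_j))^{−1} mod 11.
  i = 1 (α = 3): (3−5)(3−6)(3−8)(3−1) = (−2)·(−3)·(−5)·2 = −60 ≡ 6, so v_1 = 6^{−1} = 2 (mod 11).
  i = 2 (α = 5): (5−3)(5−6)(5−8)(5−1) = 2·(−1)·(−3)·4 = 24 ≡ 2, so v_2 = 2^{−1} = 6 (mod 11).
  i = 3 (α = 6): (6−3)(6−5)(6−8)(6−1) = 3·1·(−2)·5 = −30 ≡ 3, so v_3 = 3^{−1} = 4 (mod 11).
  i = 4 (α = 8): (8−3)(8−5)(8−6)(8−1) = 5·3·2·7 = 210 ≡ 1, so v_4 = 1^{−1} = 1 (mod 11).
  i = 5 (α = 1): (1−3)(1−5)(1−6)(1−8) = (−2)·(−4)·(−5)·(−7) = 280 ≡ 5, so v_5 = 5^{−1} = 9 (mod 11).
  v = [2, 6, 4, 1, 9].
Step 2: syndromes of r = [10, 8, 10, 5, 1] (all sums mod 11).
  S_0 = Σ v_i r_i = 2·10 + 6·8 + 4·10 + 1·5 + 9·1 = 122 ≡ 1.
  S_1 = Σ v_i α_i r_i = 2·3·10 + 6·5·8 + 4·6·10 + 1·8·5 + 9·1·1 = 589 ≡ 6.
  α_i^2 mod 11 = [9, 3, 3, 9, 1].
  S_2 = Σ v_i α_i^2 r_i = 2·9·10 + 6·3·8 + 4·3·10 + 1·9·5 + 9·1·1 = 498 ≡ 3.
  S = (1, 6, 3) ≠ 0, so r is not a codeword (an error is present).
Step 3: locate the error. For a single error e at position i, S_ℓ = v_i·e·α_i^ℓ, so α_err = S_1/S_0.
  S_0^{−1} = 1^{−1} = 1 (mod 11), so α_err = 6·1 = 6 ≡ 6 = α_3. Error position i = 3.
  Consistency check: S_2/S_1 = 3·2 = 6 ≡ 6 = α_err ✓ (single-error assumption holds).
Step 4: error magnitude e = S_0/v_3 = S_0·∏_{j≠3}(α_3 − α_j) = 1·3 = 3 ≡ 3 (mod 11).
Step 5: correct position 3: c_3 = r_3 − e = 10 − 3 ≡ 7 (mod 11). Hence c = [10, 8, 7, 5, 1].
  Check: interpolating c through the α_i gives m(x) = 2 + 10·x (degree < 2) with m(α_i) = c_i for every i, so c is indeed a codeword.


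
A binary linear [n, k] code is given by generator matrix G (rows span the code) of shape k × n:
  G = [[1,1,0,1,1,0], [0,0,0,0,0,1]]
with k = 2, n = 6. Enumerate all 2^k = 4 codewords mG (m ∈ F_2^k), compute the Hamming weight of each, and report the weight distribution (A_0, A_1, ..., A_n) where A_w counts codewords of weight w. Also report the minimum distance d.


Weight distribution: A_0 = 1, A_1 = 1, A_4 = 1, A_5 = 1. Minimum distance d = 1.

Enumerate all 2^2 = 4 messages m ∈ F_2^2.
For each, compute codeword c = mG in F_2^6, then tally its weight.
  m = 00 → c = 000000, weight = 0.
  m = 10 → c = 110110, weight = 4.
  m = 01 → c = 000001, weight = 1.
  m = 11 → c = 110111, weight = 5.
Tally weights:
  weight 0: 1 codewords.
  weight 1: 1 codewords.
  weight 4: 1 codewords.
  weight 5: 1 codewords.
Minimum distance d = smallest w > 0 with A_w > 0 = 1.
Sanity: Σ A_w = 4 = 2^2 = 4 ✓.


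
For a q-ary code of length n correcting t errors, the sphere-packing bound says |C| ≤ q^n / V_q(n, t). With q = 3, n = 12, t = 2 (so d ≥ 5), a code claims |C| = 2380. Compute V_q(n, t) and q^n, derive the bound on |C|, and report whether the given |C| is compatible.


V_q(n, t) = 289, q^n = 531441, Hamming bound = 1838, |C| = 2380 > bound (violated).

Step 1: Compute V_q(n, t) = Σ_{j=0}^2 C(n, j) (q−1)^j.
  j = 0: C(12,0)·(2)^0 = 1·1 = 1.
  j = 1: C(12,1)·(2)^1 = 12·2 = 24.
  j = 2: C(12,2)·(2)^2 = 66·4 = 264.
  V_q(n, t) = 1 + 24 + 264 = 289.
Step 2: q^n = 3^12 = 531441.
Step 3: Hamming bound ⌊q^n / V_q(n,t)⌋ = ⌊531441/289⌋ = 1838.
Step 4: Compare |C| = 2380 to 1838: violated.
The claimed |C| lies above the Hamming bound, so no 3-ary code of length 12 with d ≥ 5 can have 2380 codewords.


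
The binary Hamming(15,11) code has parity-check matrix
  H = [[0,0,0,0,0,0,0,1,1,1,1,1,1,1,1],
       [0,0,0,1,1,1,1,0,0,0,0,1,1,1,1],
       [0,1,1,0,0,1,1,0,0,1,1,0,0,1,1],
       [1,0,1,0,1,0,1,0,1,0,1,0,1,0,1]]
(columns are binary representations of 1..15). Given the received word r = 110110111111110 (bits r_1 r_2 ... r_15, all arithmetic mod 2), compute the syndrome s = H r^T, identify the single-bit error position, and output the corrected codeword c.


s = (1, 0, 1, 0)^T, error position = 10, corrected codeword c = 110110111011110

Compute s = H r^T mod 2 one row at a time:
  s_1 = 1 + 1 + 1 + 1 + 1 + 1 + 1 + 0 = 7 ≡ 1 (mod 2).
  s_2 = 1 + 1 + 0 + 1 + 1 + 1 + 1 + 0 = 6 ≡ 0 (mod 2).
  s_3 = 1 + 0 + 0 + 1 + 1 + 1 + 1 + 0 = 5 ≡ 1 (mod 2).
  s_4 = 1 + 0 + 1 + 1 + 1 + 1 + 1 + 0 = 6 ≡ 0 (mod 2).
s = (1, 0, 1, 0)^T — this equals column 10 of H (binary 1010), so error is at position 10.
Correct: flip bit 10 of r = 110110111111110 to get c = 110110111011110.


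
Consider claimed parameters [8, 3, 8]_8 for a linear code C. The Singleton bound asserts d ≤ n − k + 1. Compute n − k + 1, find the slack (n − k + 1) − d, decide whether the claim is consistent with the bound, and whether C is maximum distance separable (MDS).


Singleton RHS = n − k + 1 = 6, slack = -2, bound violated (no such code; not MDS).

Singleton bound: d ≤ n − k + 1.
Here n = 8, k = 3, so n − k + 1 = 6.
Given d = 8, check d ≤ 6: NO.
Slack = (n − k + 1) − d = -2.
The slack is negative: d = 8 exceeds n − k + 1 = 6 by 2, so the Singleton bound is violated and no linear [8, 3, 8]_8 code can exist. In particular it is not MDS (MDS requires d = n − k + 1 exactly).
Description: the claimed parameters are [8, 3, 8]_8; such a code would be impossible (violates the Singleton bound).


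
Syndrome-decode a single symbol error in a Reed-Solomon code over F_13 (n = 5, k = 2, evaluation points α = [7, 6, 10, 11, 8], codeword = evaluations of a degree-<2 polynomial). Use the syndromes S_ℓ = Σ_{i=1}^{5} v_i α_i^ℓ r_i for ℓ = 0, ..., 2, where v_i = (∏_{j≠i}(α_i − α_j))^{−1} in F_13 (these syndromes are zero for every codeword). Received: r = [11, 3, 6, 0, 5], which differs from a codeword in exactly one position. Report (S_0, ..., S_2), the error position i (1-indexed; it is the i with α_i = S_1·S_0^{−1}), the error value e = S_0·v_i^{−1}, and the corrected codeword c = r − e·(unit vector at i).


S = (12, 7, 3), error at position 2, error magnitude e = 12, c = [11, 4, 6, 0, 5].

Step 1: column multipliers v_i = (∏_{j≠i}(α_i − α_j))^{−1} mod 13.
  i = 1 (α = 7): (7−6)(7−10)(7−11)(7−8) = 1·(−3)·(−4)·(−1) = −12 ≡ 1, so v_1 = 1^{−1} = 1 (mod 13).
  i = 2 (α = 6): (6−7)(6−10)(6−11)(6−8) = (−1)·(−4)·(−5)·(−2) = 40 ≡ 1, so v_2 = 1^{−1} = 1 (mod 13).
  i = 3 (α = 10): (10−7)(10−6)(10−11)(10−8) = 3·4·(−1)·2 = −24 ≡ 2, so v_3 = 2^{−1} = 7 (mod 13).
  i = 4 (α = 11): (11−7)(11−6)(11−10)(11−8) = 4·5·1·3 = 60 ≡ 8, so v_4 = 8^{−1} = 5 (mod 13).
  i = 5 (α = 8): (8−7)(8−6)(8−10)(8−11) = 1·2·(−2)·(−3) = 12 ≡ 12, so v_5 = 12^{−1} = 12 (mod 13).
  v = [1, 1, 7, 5, 12].
Step 2: syndromes of r = [11, 3, 6, 0, 5] (all sums mod 13).
  S_0 = Σ v_i r_i = 1·11 + 1·3 + 7·6 + 5·0 + 12·5 = 116 ≡ 12.
  S_1 = Σ v_i α_i r_i = 1·7·11 + 1·6·3 + 7·10·6 + 5·11·0 + 12·8·5 = 995 ≡ 7.
  α_i^2 mod 13 = [10, 10, 9, 4, 12].
  S_2 = Σ v_i α_i^2 r_i = 1·10·11 + 1·10·3 + 7·9·6 + 5·4·0 + 12·12·5 = 1238 ≡ 3.
  S = (12, 7, 3) ≠ 0, so r is not a codeword (an error is present).
Step 3: locate the error. For a single error e at position i, S_ℓ = v_i·e·α_i^ℓ, so α_err = S_1/S_0.
  S_0^{−1} = 12^{−1} = 12 (mod 13), so α_err = 7·12 = 84 ≡ 6 = α_2. Error position i = 2.
  Consistency check: S_2/S_1 = 3·2 = 6 ≡ 6 = α_err ✓ (single-error assumption holds).
Step 4: error magnitude e = S_0/v_2 = S_0·∏_{j≠2}(α_2 − α_j) = 12·1 = 12 ≡ 12 (mod 13).
Step 5: correct position 2: c_2 = r_2 − e = 3 − 12 ≡ 4 (mod 13). Hence c = [11, 4, 6, 0, 5].
  Check: interpolating c through the α_i gives m(x) = 1 + 7·x (degree < 2) with m(α_i) = c_i for every i, so c is indeed a codeword.


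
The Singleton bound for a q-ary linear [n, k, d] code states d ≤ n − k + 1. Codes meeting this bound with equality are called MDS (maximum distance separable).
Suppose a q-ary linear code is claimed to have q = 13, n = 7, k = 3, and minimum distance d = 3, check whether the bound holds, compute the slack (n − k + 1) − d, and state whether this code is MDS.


Singleton RHS = n − k + 1 = 5, slack = 2, bound satisfied, not MDS.

Singleton bound: d ≤ n − k + 1.
Here n = 7, k = 3, so n − k + 1 = 5.
Given d = 3, check d ≤ 5: YES.
Slack = (n − k + 1) − d = 2.
The code is NOT MDS (slack = 2 > 0).
Description: the claimed parameters are [7, 3, 3]_13; such a code would be non-MDS.


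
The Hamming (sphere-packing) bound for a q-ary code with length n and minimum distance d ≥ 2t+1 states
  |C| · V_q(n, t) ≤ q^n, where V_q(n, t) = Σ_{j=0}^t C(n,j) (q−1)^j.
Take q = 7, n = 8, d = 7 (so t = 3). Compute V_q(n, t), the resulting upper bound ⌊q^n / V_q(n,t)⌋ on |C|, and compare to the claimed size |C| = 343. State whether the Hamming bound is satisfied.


V_q(n, t) = 13153, q^n = 5764801, Hamming bound = 438, |C| = 343 ≤ bound (satisfied).

Step 1: Compute V_q(n, t) = Σ_{j=0}^3 C(n, j) (q−1)^j.
  j = 0: C(8,0)·(6)^0 = 1·1 = 1.
  j = 1: C(8,1)·(6)^1 = 8·6 = 48.
  j = 2: C(8,2)·(6)^2 = 28·36 = 1008.
  j = 3: C(8,3)·(6)^3 = 56·216 = 12096.
  V_q(n, t) = 1 + 48 + 1008 + 12096 = 13153.
Step 2: q^n = 7^8 = 5764801.
Step 3: Hamming bound ⌊q^n / V_q(n,t)⌋ = ⌊5764801/13153⌋ = 438.
Step 4: Compare |C| = 343 to 438: satisfied.
The claimed |C| lies below the Hamming bound.


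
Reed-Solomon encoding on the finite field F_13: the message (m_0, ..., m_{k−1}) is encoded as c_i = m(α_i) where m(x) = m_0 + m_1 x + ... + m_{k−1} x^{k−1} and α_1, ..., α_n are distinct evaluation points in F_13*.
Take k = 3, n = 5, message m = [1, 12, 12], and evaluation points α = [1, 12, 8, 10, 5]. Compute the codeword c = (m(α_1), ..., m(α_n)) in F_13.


c = [12, 1, 7, 8, 10]

Message polynomial: m(x) = 1 + 12·x + 12·x^2 (mod 13).
For each evaluation point α_i, compute m(α_i) mod 13:
  α_1 = 1: Horner steps 12 → 11 → 12, so m(1) = 12.
  α_2 = 12: Horner steps 12 → 0 → 1, so m(12) = 1.
  α_3 = 8: Horner steps 12 → 4 → 7, so m(8) = 7.
  α_4 = 10: Horner steps 12 → 2 → 8, so m(10) = 8.
  α_5 = 5: Horner steps 12 → 7 → 10, so m(5) = 10.
Codeword c = [12, 1, 7, 8, 10] ∈ F_13^5.


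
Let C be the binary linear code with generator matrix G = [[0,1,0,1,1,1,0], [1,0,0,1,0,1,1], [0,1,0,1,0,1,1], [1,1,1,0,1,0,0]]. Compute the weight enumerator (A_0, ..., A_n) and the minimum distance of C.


Weight distribution: A_0 = 1, A_2 = 4, A_4 = 9, A_6 = 2. Minimum distance d = 2.

Enumerate all 2^4 = 16 messages m ∈ F_2^4.
For each, compute codeword c = mG in F_2^7, then tally its weight.
  m = 0000 → c = 0000000, weight = 0.
  m = 1000 → c = 0101110, weight = 4.
  m = 0100 → c = 1001011, weight = 4.
  m = 1100 → c = 1100101, weight = 4.
  m = 0010 → c = 0101011, weight = 4.
  m = 1010 → c = 0000101, weight = 2.
  m = 0110 → c = 1100000, weight = 2.
  m = 1110 → c = 1001110, weight = 4.
  m = 0001 → c = 1110100, weight = 4.
  m = 1001 → c = 1011010, weight = 4.
  m = 0101 → c = 0111111, weight = 6.
  m = 1101 → c = 0010001, weight = 2.
  m = 0011 → c = 1011111, weight = 6.
  m = 1011 → c = 1110001, weight = 4.
  m = 0111 → c = 0010100, weight = 2.
  m = 1111 → c = 0111010, weight = 4.
Tally weights:
  weight 0: 1 codewords.
  weight 2: 4 codewords.
  weight 4: 9 codewords.
  weight 6: 2 codewords.
Minimum distance d = smallest w > 0 with A_w > 0 = 2.
Sanity: Σ A_w = 16 = 2^4 = 16 ✓.


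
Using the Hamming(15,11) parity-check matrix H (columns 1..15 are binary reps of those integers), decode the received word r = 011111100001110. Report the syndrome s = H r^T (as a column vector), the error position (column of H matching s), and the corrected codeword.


s = (1, 1, 1, 0)^T, error position = 14, corrected codeword c = 011111100001100

Compute s = H r^T mod 2 one row at a time:
  s_1 = 0 + 0 + 0 + 0 + 1 + 1 + 1 + 0 = 3 ≡ 1 (mod 2).
  s_2 = 1 + 1 + 1 + 1 + 1 + 1 + 1 + 0 = 7 ≡ 1 (mod 2).
  s_3 = 1 + 1 + 1 + 1 + 0 + 0 + 1 + 0 = 5 ≡ 1 (mod 2).
  s_4 = 0 + 1 + 1 + 1 + 0 + 0 + 1 + 0 = 4 ≡ 0 (mod 2).
s = (1, 1, 1, 0)^T — this equals column 14 of H (binary 1110), so error is at position 14.
Correct: flip bit 14 of r = 011111100001110 to get c = 011111100001100.


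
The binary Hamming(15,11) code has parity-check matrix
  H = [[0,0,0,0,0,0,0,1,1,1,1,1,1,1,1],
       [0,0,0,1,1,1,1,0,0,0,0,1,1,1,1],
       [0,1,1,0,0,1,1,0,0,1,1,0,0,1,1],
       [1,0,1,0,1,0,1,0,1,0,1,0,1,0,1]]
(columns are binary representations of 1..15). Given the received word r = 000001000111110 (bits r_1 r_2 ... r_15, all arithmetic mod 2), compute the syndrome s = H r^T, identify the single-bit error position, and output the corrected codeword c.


s = (1, 0, 0, 0)^T, error position = 8, corrected codeword c = 000001010111110

Compute s = H r^T mod 2 one row at a time:
  s_1 = 0 + 0 + 1 + 1 + 1 + 1 + 1 + 0 = 5 ≡ 1 (mod 2).
  s_2 = 0 + 0 + 1 + 0 + 1 + 1 + 1 + 0 = 4 ≡ 0 (mod 2).
  s_3 = 0 + 0 + 1 + 0 + 1 + 1 + 1 + 0 = 4 ≡ 0 (mod 2).
  s_4 = 0 + 0 + 0 + 0 + 0 + 1 + 1 + 0 = 2 ≡ 0 (mod 2).
s = (1, 0, 0, 0)^T — this equals column 8 of H (binary 1000), so error is at position 8.
Correct: flip bit 8 of r = 000001000111110 to get c = 000001010111110.


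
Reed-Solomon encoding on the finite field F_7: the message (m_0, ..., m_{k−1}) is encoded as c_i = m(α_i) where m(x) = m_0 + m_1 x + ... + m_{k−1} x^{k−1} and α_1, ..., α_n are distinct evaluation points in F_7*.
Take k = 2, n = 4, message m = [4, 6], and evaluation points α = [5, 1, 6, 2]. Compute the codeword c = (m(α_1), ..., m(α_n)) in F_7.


c = [6, 3, 5, 2]

Message polynomial: m(x) = 4 + 6·x (mod 7).
For each evaluation point α_i, compute m(α_i) mod 7:
  α_1 = 5: Horner steps 6 → 6, so m(5) = 6.
  α_2 = 1: Horner steps 6 → 3, so m(1) = 3.
  α_3 = 6: Horner steps 6 → 5, so m(6) = 5.
  α_4 = 2: Horner steps 6 → 2, so m(2) = 2.
Codeword c = [6, 3, 5, 2] ∈ F_7^4.


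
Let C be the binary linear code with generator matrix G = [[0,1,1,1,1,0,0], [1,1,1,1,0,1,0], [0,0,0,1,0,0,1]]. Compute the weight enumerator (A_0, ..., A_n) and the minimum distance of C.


Weight distribution: A_0 = 1, A_2 = 1, A_3 = 1, A_4 = 2, A_5 = 3. Minimum distance d = 2.

Enumerate all 2^3 = 8 messages m ∈ F_2^3.
For each, compute codeword c = mG in F_2^7, then tally its weight.
  m = 000 → c = 0000000, weight = 0.
  m = 100 → c = 0111100, weight = 4.
  m = 010 → c = 1111010, weight = 5.
  m = 110 → c = 1000110, weight = 3.
  m = 001 → c = 0001001, weight = 2.
  m = 101 → c = 0110101, weight = 4.
  m = 011 → c = 1110011, weight = 5.
  m = 111 → c = 1001111, weight = 5.
Tally weights:
  weight 0: 1 codewords.
  weight 2: 1 codewords.
  weight 3: 1 codewords.
  weight 4: 2 codewords.
  weight 5: 3 codewords.
Minimum distance d = smallest w > 0 with A_w > 0 = 2.
Sanity: Σ A_w = 8 = 2^3 = 8 ✓.
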